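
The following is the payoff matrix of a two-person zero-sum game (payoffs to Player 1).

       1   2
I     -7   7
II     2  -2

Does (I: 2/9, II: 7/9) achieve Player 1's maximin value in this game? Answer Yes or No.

Yes

Against 1 this mix gives (2/9)·(-7) + (7/9)·2 = 0.
Against 2 this mix gives (2/9)·7 + (7/9)·(-2) = 0.
All of Player 2's active replies (1, 2) yield 0, and no column does worse for Player 1. The mix makes Player 2 indifferent and guarantees 0, so it is optimal.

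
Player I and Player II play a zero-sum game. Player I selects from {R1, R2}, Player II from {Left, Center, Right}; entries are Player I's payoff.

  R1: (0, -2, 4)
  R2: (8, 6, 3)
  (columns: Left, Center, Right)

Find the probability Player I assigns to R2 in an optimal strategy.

2/3

Row minima: R1 → -2, R2 → 3; maximin = 3.
Column maxima: Left → 8, Center → 6, Right → 4; minimax = 4.
3 ≠ 4, so there is no saddle point; optimal play is mixed.
Left is strictly dominated by Center (it gives Player I strictly more in every row), so Player II never plays it.
On the remaining 2×2 (R1, R2 vs Center, Right):
Let Player I play R1 with probability p. Expected payoff against Center: (-2)p + 6(1−p) = −8p + 6; against Right: 4p + 3(1−p) = p + 3.
Setting these equal: −8p + 6 = p + 3 ⇒ −9p = -3 ⇒ p = 1/3, and the value is (-8)·(1/3) + 6 = 10/3.
For Player II: with q = P(Center), equating R1's and R2's payoffs gives −6q + 4 = 3q + 3 ⇒ q = 1/9.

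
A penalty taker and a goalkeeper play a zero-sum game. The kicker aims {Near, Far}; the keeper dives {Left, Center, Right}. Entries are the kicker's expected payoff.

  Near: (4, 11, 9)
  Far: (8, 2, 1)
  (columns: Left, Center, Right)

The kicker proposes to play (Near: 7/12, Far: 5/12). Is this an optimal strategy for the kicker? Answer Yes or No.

Yes

Against Left this mix gives (7/12)·4 + (5/12)·8 = 17/3.
Against Center this mix gives (7/12)·11 + (5/12)·2 = 29/4.
Against Right this mix gives (7/12)·9 + (5/12)·1 = 17/3.
All of the keeper's active replies (Left, Right) yield 17/3, and no column does worse for the kicker. The mix makes the keeper indifferent and guarantees 17/3, so it is optimal.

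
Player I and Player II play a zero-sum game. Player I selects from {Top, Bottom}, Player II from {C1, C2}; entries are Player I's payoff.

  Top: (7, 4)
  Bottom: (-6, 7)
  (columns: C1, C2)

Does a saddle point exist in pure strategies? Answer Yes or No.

Row minima: Top → 4, Bottom → -6; maximin = 4.
Column maxima: C1 → 7, C2 → 7; minimax = 7.
4 ≠ 7, so no pure-strategy equilibrium exists.

No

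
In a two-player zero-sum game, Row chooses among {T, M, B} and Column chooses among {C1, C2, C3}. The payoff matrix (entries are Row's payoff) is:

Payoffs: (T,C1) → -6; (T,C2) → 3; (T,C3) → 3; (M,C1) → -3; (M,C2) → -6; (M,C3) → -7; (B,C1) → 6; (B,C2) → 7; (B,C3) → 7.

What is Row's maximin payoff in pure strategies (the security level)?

Row minima: T → -6, M → -7, B → 6.
The best of these is 6.

6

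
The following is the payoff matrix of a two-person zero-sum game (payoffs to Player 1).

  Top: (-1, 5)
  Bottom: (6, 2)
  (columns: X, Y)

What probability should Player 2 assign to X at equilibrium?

3/10

Row minima: Top → -1, Bottom → 2; maximin = 2.
Column maxima: X → 6, Y → 5; minimax = 5.
2 ≠ 5, so there is no saddle point; optimal play is mixed.
Let Player 1 play Top with probability p. Expected payoff against X: (-1)p + 6(1−p) = −7p + 6; against Y: 5p + 2(1−p) = 3p + 2.
Setting these equal: −7p + 6 = 3p + 2 ⇒ −10p = -4 ⇒ p = 2/5, and the value is (-7)·(2/5) + 6 = 16/5.
For Player 2: with q = P(X), equating Top's and Bottom's payoffs gives −6q + 5 = 4q + 2 ⇒ q = 3/10.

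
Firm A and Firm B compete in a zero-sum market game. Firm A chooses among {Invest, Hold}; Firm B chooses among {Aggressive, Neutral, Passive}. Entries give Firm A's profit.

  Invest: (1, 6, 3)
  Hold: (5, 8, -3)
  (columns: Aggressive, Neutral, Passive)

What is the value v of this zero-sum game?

9/5

Row minima: Invest → 1, Hold → -3; maximin = 1.
Column maxima: Aggressive → 5, Neutral → 8, Passive → 3; minimax = 3.
1 ≠ 3, so there is no saddle point; optimal play is mixed.
Neutral is strictly dominated by Aggressive (it gives Firm A strictly more in every row), so Firm B never plays it.
On the remaining 2×2 (Invest, Hold vs Aggressive, Passive):
Let Firm A play Invest with probability p. Expected payoff against Aggressive: 1p + 5(1−p) = −4p + 5; against Passive: 3p + (-3)(1−p) = 6p − 3.
Setting these equal: −4p + 5 = 6p − 3 ⇒ −10p = -8 ⇒ p = 4/5, and the value is (-4)·(4/5) + 5 = 9/5.
For Firm B: with q = P(Aggressive), equating Invest's and Hold's payoffs gives −2q + 3 = 8q − 3 ⇒ q = 3/5.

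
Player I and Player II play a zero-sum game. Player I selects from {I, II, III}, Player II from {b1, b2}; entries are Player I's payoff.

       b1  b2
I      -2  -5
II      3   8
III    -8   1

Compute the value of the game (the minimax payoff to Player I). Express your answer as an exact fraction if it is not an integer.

3

Row minima: I → -5, II → 3, III → -8; maximin = 3.
Column maxima: b1 → 3, b2 → 8; minimax = 3.
Since maximin = minimax = 3, there is a saddle point and the value is 3.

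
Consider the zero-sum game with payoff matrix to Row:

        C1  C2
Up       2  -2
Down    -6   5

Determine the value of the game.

-2/15

Row minima: Up → -2, Down → -6; maximin = -2.
Column maxima: C1 → 2, C2 → 5; minimax = 2.
-2 ≠ 2, so there is no saddle point; optimal play is mixed.
Let Row play Up with probability p. Expected payoff against C1: 2p + (-6)(1−p) = 8p − 6; against C2: (-2)p + 5(1−p) = −7p + 5.
Setting these equal: 8p − 6 = −7p + 5 ⇒ 15p = 11 ⇒ p = 11/15, and the value is (8)·(11/15) − 6 = -2/15.
For Column: with q = P(C1), equating Up's and Down's payoffs gives 4q − 2 = −11q + 5 ⇒ q = 7/15.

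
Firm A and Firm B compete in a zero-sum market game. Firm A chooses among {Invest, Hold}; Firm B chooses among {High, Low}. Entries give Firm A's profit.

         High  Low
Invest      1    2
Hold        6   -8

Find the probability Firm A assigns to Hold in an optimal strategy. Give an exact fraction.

Row minima: Invest → 1, Hold → -8; maximin = 1.
Column maxima: High → 6, Low → 2; minimax = 2.
1 ≠ 2, so there is no saddle point; optimal play is mixed.
Let Firm A play Invest with probability p. Expected payoff against High: 1p + 6(1−p) = −5p + 6; against Low: 2p + (-8)(1−p) = 10p − 8.
Setting these equal: −5p + 6 = 10p − 8 ⇒ −15p = -14 ⇒ p = 14/15, and the value is (-5)·(14/15) + 6 = 4/3.
For Firm B: with q = P(High), equating Invest's and Hold's payoffs gives −q + 2 = 14q − 8 ⇒ q = 2/3.

1/15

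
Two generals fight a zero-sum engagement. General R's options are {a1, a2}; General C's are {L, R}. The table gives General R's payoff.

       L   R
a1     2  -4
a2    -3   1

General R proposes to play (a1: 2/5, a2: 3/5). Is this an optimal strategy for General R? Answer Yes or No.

Yes

Against L this mix gives (2/5)·2 + (3/5)·(-3) = -1.
Against R this mix gives (2/5)·(-4) + (3/5)·1 = -1.
All of General C's active replies (L, R) yield -1, and no column does worse for General R. The mix makes General C indifferent and guarantees -1, so it is optimal.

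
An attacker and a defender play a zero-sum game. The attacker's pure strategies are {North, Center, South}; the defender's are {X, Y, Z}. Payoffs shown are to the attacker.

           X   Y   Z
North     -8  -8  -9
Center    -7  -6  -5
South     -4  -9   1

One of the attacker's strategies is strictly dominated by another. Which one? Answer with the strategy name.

North

Center gives a strictly higher payoff than North against every column: -7 > -8, -6 > -8, -5 > -9.
So North is strictly dominated and the attacker never plays it.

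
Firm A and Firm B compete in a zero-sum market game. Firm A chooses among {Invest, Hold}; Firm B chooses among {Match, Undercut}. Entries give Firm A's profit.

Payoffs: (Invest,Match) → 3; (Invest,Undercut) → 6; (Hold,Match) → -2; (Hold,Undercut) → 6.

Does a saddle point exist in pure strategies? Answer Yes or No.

Yes

Row minima: Invest → 3, Hold → -2; maximin = 3.
Column maxima: Match → 3, Undercut → 6; minimax = 3.
maximin = minimax = 3, so a saddle point exists.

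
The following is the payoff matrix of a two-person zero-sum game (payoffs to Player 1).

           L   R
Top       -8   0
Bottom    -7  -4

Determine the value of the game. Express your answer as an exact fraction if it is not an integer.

Row minima: Top → -8, Bottom → -7; maximin = -7.
Column maxima: L → -7, R → 0; minimax = -7.
Since maximin = minimax = -7, there is a saddle point and the value is -7.

-7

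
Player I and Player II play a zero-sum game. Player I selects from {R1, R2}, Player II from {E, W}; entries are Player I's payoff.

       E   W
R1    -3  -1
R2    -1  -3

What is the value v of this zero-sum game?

-2

Row minima: R1 → -3, R2 → -3; maximin = -3.
Column maxima: E → -1, W → -1; minimax = -1.
-3 ≠ -1, so there is no saddle point; optimal play is mixed.
Let Player I play R1 with probability p. Expected payoff against E: (-3)p + (-1)(1−p) = −2p − 1; against W: (-1)p + (-3)(1−p) = 2p − 3.
Setting these equal: −2p − 1 = 2p − 3 ⇒ −4p = -2 ⇒ p = 1/2, and the value is (-2)·(1/2) − 1 = -2.
For Player II: with q = P(E), equating R1's and R2's payoffs gives −2q − 1 = 2q − 3 ⇒ q = 1/2.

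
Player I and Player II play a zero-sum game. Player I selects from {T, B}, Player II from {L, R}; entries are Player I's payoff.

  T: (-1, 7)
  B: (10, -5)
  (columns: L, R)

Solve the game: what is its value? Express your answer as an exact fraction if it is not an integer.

Row minima: T → -1, B → -5; maximin = -1.
Column maxima: L → 10, R → 7; minimax = 7.
-1 ≠ 7, so there is no saddle point; optimal play is mixed.
Let Player I play T with probability p. Expected payoff against L: (-1)p + 10(1−p) = −11p + 10; against R: 7p + (-5)(1−p) = 12p − 5.
Setting these equal: −11p + 10 = 12p − 5 ⇒ −23p = -15 ⇒ p = 15/23, and the value is (-11)·(15/23) + 10 = 65/23.
For Player II: with q = P(L), equating T's and B's payoffs gives −8q + 7 = 15q − 5 ⇒ q = 12/23.

65/23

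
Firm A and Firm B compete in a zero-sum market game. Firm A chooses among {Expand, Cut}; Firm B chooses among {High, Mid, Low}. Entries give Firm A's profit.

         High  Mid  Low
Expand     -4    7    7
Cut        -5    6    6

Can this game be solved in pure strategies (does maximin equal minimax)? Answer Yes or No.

Yes

Row minima: Expand → -4, Cut → -5; maximin = -4.
Column maxima: High → -4, Mid → 7, Low → 7; minimax = -4.
maximin = minimax = -4, so a saddle point exists.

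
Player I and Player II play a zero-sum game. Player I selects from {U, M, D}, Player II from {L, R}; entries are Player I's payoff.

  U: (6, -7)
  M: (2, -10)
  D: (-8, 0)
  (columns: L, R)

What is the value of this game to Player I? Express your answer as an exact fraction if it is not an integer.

-8/3

Row minima: U → -7, M → -10, D → -8; maximin = -7.
Column maxima: L → 6, R → 0; minimax = 0.
-7 ≠ 0, so there is no saddle point; optimal play is mixed.
M is strictly dominated by U, so Player I never plays it.
On the remaining 2×2 (U, D vs L, R):
Let Player I play U with probability p. Expected payoff against L: 6p + (-8)(1−p) = 14p − 8; against R: (-7)p + 0(1−p) = −7p.
Setting these equal: 14p − 8 = −7p ⇒ 21p = 8 ⇒ p = 8/21, and the value is (14)·(8/21) − 8 = -8/3.
For Player II: with q = P(L), equating U's and D's payoffs gives 13q − 7 = −8q ⇒ q = 1/3.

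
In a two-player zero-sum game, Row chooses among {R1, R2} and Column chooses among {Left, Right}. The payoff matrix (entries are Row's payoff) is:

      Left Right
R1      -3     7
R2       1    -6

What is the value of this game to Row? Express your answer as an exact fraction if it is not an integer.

Row minima: R1 → -3, R2 → -6; maximin = -3.
Column maxima: Left → 1, Right → 7; minimax = 1.
-3 ≠ 1, so there is no saddle point; optimal play is mixed.
Let Row play R1 with probability p. Expected payoff against Left: (-3)p + 1(1−p) = −4p + 1; against Right: 7p + (-6)(1−p) = 13p − 6.
Setting these equal: −4p + 1 = 13p − 6 ⇒ −17p = -7 ⇒ p = 7/17, and the value is (-4)·(7/17) + 1 = -11/17.
For Column: with q = P(Left), equating R1's and R2's payoffs gives −10q + 7 = 7q − 6 ⇒ q = 13/17.

-11/17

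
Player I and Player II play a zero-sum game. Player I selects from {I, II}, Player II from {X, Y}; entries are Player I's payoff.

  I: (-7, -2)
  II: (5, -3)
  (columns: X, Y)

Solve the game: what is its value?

-31/13

Row minima: I → -7, II → -3; maximin = -3.
Column maxima: X → 5, Y → -2; minimax = -2.
-3 ≠ -2, so there is no saddle point; optimal play is mixed.
Let Player I play I with probability p. Expected payoff against X: (-7)p + 5(1−p) = −12p + 5; against Y: (-2)p + (-3)(1−p) = p − 3.
Setting these equal: −12p + 5 = p − 3 ⇒ −13p = -8 ⇒ p = 8/13, and the value is (-12)·(8/13) + 5 = -31/13.
For Player II: with q = P(X), equating I's and II's payoffs gives −5q − 2 = 8q − 3 ⇒ q = 1/13.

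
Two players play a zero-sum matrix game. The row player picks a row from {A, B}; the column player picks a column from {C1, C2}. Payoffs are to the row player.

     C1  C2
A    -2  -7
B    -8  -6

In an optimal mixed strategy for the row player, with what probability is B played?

Row minima: A → -7, B → -8; maximin = -7.
Column maxima: C1 → -2, C2 → -6; minimax = -6.
-7 ≠ -6, so there is no saddle point; optimal play is mixed.
Let the row player play A with probability p. Expected payoff against C1: (-2)p + (-8)(1−p) = 6p − 8; against C2: (-7)p + (-6)(1−p) = −p − 6.
Setting these equal: 6p − 8 = −p − 6 ⇒ 7p = 2 ⇒ p = 2/7, and the value is (6)·(2/7) − 8 = -44/7.
For the column player: with q = P(C1), equating A's and B's payoffs gives 5q − 7 = −2q − 6 ⇒ q = 1/7.

5/7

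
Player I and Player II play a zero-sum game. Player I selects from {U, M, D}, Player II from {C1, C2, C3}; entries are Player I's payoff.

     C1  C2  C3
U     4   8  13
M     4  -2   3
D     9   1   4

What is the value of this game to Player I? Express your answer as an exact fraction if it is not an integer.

Row minima: U → 4, M → -2, D → 1; maximin = 4.
Column maxima: C1 → 9, C2 → 8, C3 → 13; minimax = 8.
4 ≠ 8, so there is no saddle point; optimal play is mixed.
M is strictly dominated by D, so Player I never plays it.
C3 is strictly dominated by C2 (it gives Player I strictly more in every row), so Player II never plays it.
On the remaining 2×2 (U, D vs C1, C2):
Let Player I play U with probability p. Expected payoff against C1: 4p + 9(1−p) = −5p + 9; against C2: 8p + 1(1−p) = 7p + 1.
Setting these equal: −5p + 9 = 7p + 1 ⇒ −12p = -8 ⇒ p = 2/3, and the value is (-5)·(2/3) + 9 = 17/3.
For Player II: with q = P(C1), equating U's and D's payoffs gives −4q + 8 = 8q + 1 ⇒ q = 7/12.

17/3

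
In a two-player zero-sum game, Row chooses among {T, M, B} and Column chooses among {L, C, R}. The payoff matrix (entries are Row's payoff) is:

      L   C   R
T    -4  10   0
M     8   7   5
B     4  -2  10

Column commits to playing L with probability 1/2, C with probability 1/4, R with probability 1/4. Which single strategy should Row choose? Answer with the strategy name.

M

Expected payoff of T: (1/2)·(-4) + (1/4)·10 + (1/4)·0 = 1/2.
Expected payoff of M: (1/2)·8 + (1/4)·7 + (1/4)·5 = 7.
Expected payoff of B: (1/2)·4 + (1/4)·(-2) + (1/4)·10 = 4.
The largest is 7, so Row's best response is M.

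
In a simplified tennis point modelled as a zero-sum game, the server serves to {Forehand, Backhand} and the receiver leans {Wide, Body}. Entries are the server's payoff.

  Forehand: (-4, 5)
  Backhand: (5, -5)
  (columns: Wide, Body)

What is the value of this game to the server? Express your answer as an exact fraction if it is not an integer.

Row minima: Forehand → -4, Backhand → -5; maximin = -4.
Column maxima: Wide → 5, Body → 5; minimax = 5.
-4 ≠ 5, so there is no saddle point; optimal play is mixed.
Let the server play Forehand with probability p. Expected payoff against Wide: (-4)p + 5(1−p) = −9p + 5; against Body: 5p + (-5)(1−p) = 10p − 5.
Setting these equal: −9p + 5 = 10p − 5 ⇒ −19p = -10 ⇒ p = 10/19, and the value is (-9)·(10/19) + 5 = 5/19.
For the receiver: with q = P(Wide), equating Forehand's and Backhand's payoffs gives −9q + 5 = 10q − 5 ⇒ q = 10/19.

5/19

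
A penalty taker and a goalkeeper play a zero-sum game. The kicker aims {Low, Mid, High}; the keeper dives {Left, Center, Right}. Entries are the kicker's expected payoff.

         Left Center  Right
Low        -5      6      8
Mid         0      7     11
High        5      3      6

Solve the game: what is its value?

35/9

Row minima: Low → -5, Mid → 0, High → 3; maximin = 3.
Column maxima: Left → 5, Center → 7, Right → 11; minimax = 5.
3 ≠ 5, so there is no saddle point; optimal play is mixed.
Low is strictly dominated by Mid, so the kicker never plays it.
Right is strictly dominated by Left (it gives the kicker strictly more in every row), so the keeper never plays it.
On the remaining 2×2 (Mid, High vs Left, Center):
Let the kicker play Mid with probability p. Expected payoff against Left: 0p + 5(1−p) = −5p + 5; against Center: 7p + 3(1−p) = 4p + 3.
Setting these equal: −5p + 5 = 4p + 3 ⇒ −9p = -2 ⇒ p = 2/9, and the value is (-5)·(2/9) + 5 = 35/9.
For the keeper: with q = P(Left), equating Mid's and High's payoffs gives −7q + 7 = 2q + 3 ⇒ q = 4/9.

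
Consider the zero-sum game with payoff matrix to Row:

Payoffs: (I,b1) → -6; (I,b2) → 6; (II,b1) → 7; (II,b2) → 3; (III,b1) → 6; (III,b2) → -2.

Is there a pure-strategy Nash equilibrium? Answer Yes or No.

Row minima: I → -6, II → 3, III → -2; maximin = 3.
Column maxima: b1 → 7, b2 → 6; minimax = 6.
3 ≠ 6, so no pure-strategy equilibrium exists.

No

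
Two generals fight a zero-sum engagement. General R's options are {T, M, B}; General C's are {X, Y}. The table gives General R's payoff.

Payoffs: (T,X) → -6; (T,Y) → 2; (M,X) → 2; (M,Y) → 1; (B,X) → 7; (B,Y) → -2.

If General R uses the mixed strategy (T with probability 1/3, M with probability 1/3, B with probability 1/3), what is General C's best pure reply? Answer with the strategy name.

If General C plays X, General R's expected payoff is (1/3)·(-6) + (1/3)·2 + (1/3)·7 = 1.
If General C plays Y, General R's expected payoff is (1/3)·2 + (1/3)·1 + (1/3)·(-2) = 1/3.
General C minimizes General R's payoff; the smallest is 1/3, so the best response is Y.

Y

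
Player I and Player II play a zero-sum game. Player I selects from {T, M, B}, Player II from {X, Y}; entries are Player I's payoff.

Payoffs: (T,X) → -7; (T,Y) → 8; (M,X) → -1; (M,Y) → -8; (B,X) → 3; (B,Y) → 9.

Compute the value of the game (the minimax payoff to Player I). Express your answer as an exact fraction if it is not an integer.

3

Row minima: T → -7, M → -8, B → 3; maximin = 3.
Column maxima: X → 3, Y → 9; minimax = 3.
Since maximin = minimax = 3, there is a saddle point and the value is 3.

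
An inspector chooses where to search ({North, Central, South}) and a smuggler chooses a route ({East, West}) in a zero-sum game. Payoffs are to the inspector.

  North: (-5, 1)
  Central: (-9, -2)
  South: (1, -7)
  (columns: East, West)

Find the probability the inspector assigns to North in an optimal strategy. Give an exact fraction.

4/7

Row minima: North → -5, Central → -9, South → -7; maximin = -5.
Column maxima: East → 1, West → 1; minimax = 1.
-5 ≠ 1, so there is no saddle point; optimal play is mixed.
Central is strictly dominated by North, so the inspector never plays it.
On the remaining 2×2 (North, South vs East, West):
Let the inspector play North with probability p. Expected payoff against East: (-5)p + 1(1−p) = −6p + 1; against West: 1p + (-7)(1−p) = 8p − 7.
Setting these equal: −6p + 1 = 8p − 7 ⇒ −14p = -8 ⇒ p = 4/7, and the value is (-6)·(4/7) + 1 = -17/7.
For the smuggler: with q = P(East), equating North's and South's payoffs gives −6q + 1 = 8q − 7 ⇒ q = 4/7.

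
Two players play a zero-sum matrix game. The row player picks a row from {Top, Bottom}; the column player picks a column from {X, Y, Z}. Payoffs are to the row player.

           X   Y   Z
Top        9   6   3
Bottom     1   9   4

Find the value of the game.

Row minima: Top → 3, Bottom → 1; maximin = 3.
Column maxima: X → 9, Y → 9, Z → 4; minimax = 4.
3 ≠ 4, so there is no saddle point; optimal play is mixed.
Y is strictly dominated by Z (it gives the row player strictly more in every row), so the column player never plays it.
On the remaining 2×2 (Top, Bottom vs X, Z):
Let the row player play Top with probability p. Expected payoff against X: 9p + 1(1−p) = 8p + 1; against Z: 3p + 4(1−p) = −p + 4.
Setting these equal: 8p + 1 = −p + 4 ⇒ 9p = 3 ⇒ p = 1/3, and the value is (8)·(1/3) + 1 = 11/3.
For the column player: with q = P(X), equating Top's and Bottom's payoffs gives 6q + 3 = −3q + 4 ⇒ q = 1/9.

11/3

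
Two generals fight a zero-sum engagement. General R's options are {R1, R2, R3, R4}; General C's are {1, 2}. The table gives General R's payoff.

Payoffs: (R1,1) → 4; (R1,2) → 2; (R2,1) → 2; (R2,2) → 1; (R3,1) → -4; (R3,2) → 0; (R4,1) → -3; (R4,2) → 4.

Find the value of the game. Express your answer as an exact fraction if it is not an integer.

Row minima: R1 → 2, R2 → 1, R3 → -4, R4 → -3; maximin = 2.
Column maxima: 1 → 4, 2 → 4; minimax = 4.
2 ≠ 4, so there is no saddle point; optimal play is mixed.
R2 is strictly dominated by R1, so General R never plays it.
R3 is strictly dominated by R1, so General R never plays it.
On the remaining 2×2 (R1, R4 vs 1, 2):
Let General R play R1 with probability p. Expected payoff against 1: 4p + (-3)(1−p) = 7p − 3; against 2: 2p + 4(1−p) = −2p + 4.
Setting these equal: 7p − 3 = −2p + 4 ⇒ 9p = 7 ⇒ p = 7/9, and the value is (7)·(7/9) − 3 = 22/9.
For General C: with q = P(1), equating R1's and R4's payoffs gives 2q + 2 = −7q + 4 ⇒ q = 2/9.

22/9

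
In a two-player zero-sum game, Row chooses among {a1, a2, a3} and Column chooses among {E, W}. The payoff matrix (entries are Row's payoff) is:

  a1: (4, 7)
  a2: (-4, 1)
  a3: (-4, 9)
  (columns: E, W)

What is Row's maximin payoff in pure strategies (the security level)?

Row minima: a1 → 4, a2 → -4, a3 → -4.
The best of these is 4.

4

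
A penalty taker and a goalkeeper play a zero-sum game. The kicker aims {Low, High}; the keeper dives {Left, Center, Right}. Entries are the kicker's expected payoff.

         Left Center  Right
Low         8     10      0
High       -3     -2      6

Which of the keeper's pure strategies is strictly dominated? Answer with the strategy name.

Center

Left holds the kicker's payoff strictly below Center in every row: 8 < 10, -3 < -2.
So Center is strictly dominated for the keeper.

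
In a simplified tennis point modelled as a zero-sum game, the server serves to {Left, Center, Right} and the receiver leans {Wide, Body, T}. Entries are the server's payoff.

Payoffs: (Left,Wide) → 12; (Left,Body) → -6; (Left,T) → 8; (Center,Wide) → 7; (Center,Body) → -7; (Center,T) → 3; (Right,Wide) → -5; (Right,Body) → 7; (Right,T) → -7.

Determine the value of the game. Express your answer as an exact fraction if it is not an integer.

1/2

Row minima: Left → -6, Center → -7, Right → -7; maximin = -6.
Column maxima: Wide → 12, Body → 7, T → 8; minimax = 7.
-6 ≠ 7, so there is no saddle point; optimal play is mixed.
Center is strictly dominated by Left, so the server never plays it.
Wide is strictly dominated by T (it gives the server strictly more in every row), so the receiver never plays it.
On the remaining 2×2 (Left, Right vs Body, T):
Let the server play Left with probability p. Expected payoff against Body: (-6)p + 7(1−p) = −13p + 7; against T: 8p + (-7)(1−p) = 15p − 7.
Setting these equal: −13p + 7 = 15p − 7 ⇒ −28p = -14 ⇒ p = 1/2, and the value is (-13)·(1/2) + 7 = 1/2.
For the receiver: with q = P(Body), equating Left's and Right's payoffs gives −14q + 8 = 14q − 7 ⇒ q = 15/28.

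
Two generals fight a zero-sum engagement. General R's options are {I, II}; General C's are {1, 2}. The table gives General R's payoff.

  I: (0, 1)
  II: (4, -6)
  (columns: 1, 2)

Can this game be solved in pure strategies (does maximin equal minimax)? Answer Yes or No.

Row minima: I → 0, II → -6; maximin = 0.
Column maxima: 1 → 4, 2 → 1; minimax = 1.
0 ≠ 1, so no pure-strategy equilibrium exists.

No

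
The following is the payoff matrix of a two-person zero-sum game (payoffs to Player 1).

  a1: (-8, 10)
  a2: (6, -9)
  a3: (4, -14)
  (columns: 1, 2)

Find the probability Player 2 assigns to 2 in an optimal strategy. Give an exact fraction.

14/33

Row minima: a1 → -8, a2 → -9, a3 → -14; maximin = -8.
Column maxima: 1 → 6, 2 → 10; minimax = 6.
-8 ≠ 6, so there is no saddle point; optimal play is mixed.
a3 is strictly dominated by a2, so Player 1 never plays it.
On the remaining 2×2 (a1, a2 vs 1, 2):
Let Player 1 play a1 with probability p. Expected payoff against 1: (-8)p + 6(1−p) = −14p + 6; against 2: 10p + (-9)(1−p) = 19p − 9.
Setting these equal: −14p + 6 = 19p − 9 ⇒ −33p = -15 ⇒ p = 5/11, and the value is (-14)·(5/11) + 6 = -4/11.
For Player 2: with q = P(1), equating a1's and a2's payoffs gives −18q + 10 = 15q − 9 ⇒ q = 19/33.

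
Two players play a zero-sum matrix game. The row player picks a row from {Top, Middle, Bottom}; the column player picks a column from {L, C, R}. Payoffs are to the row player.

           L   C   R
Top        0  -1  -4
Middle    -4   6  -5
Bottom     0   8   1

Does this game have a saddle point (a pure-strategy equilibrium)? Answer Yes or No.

Yes

Row minima: Top → -4, Middle → -5, Bottom → 0; maximin = 0.
Column maxima: L → 0, C → 8, R → 1; minimax = 0.
maximin = minimax = 0, so a saddle point exists.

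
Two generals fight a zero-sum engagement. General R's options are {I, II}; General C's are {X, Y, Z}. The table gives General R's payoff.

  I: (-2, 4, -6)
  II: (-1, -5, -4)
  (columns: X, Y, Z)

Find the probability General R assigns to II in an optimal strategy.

10/11

Row minima: I → -6, II → -5; maximin = -5.
Column maxima: X → -1, Y → 4, Z → -4; minimax = -4.
-5 ≠ -4, so there is no saddle point; optimal play is mixed.
X is strictly dominated by Z (it gives General R strictly more in every row), so General C never plays it.
On the remaining 2×2 (I, II vs Y, Z):
Let General R play I with probability p. Expected payoff against Y: 4p + (-5)(1−p) = 9p − 5; against Z: (-6)p + (-4)(1−p) = −2p − 4.
Setting these equal: 9p − 5 = −2p − 4 ⇒ 11p = 1 ⇒ p = 1/11, and the value is (9)·(1/11) − 5 = -46/11.
For General C: with q = P(Y), equating I's and II's payoffs gives 10q − 6 = −q − 4 ⇒ q = 2/11.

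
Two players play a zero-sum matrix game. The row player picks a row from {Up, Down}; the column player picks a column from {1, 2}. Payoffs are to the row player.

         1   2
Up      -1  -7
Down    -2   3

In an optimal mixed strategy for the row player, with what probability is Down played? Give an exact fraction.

Row minima: Up → -7, Down → -2; maximin = -2.
Column maxima: 1 → -1, 2 → 3; minimax = -1.
-2 ≠ -1, so there is no saddle point; optimal play is mixed.
Let the row player play Up with probability p. Expected payoff against 1: (-1)p + (-2)(1−p) = p − 2; against 2: (-7)p + 3(1−p) = −10p + 3.
Setting these equal: p − 2 = −10p + 3 ⇒ 11p = 5 ⇒ p = 5/11, and the value is (1)·(5/11) − 2 = -17/11.
For the column player: with q = P(1), equating Up's and Down's payoffs gives 6q − 7 = −5q + 3 ⇒ q = 10/11.

6/11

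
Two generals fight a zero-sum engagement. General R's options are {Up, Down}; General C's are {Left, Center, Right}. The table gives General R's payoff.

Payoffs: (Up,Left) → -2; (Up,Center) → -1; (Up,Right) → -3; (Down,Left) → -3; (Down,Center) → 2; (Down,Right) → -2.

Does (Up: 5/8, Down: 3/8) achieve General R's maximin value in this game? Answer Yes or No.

Against Left this mix gives (5/8)·(-2) + (3/8)·(-3) = -19/8.
Against Center this mix gives (5/8)·(-1) + (3/8)·2 = 1/8.
Against Right this mix gives (5/8)·(-3) + (3/8)·(-2) = -21/8.
General C will play Right, holding General R to -21/8. Shifting weight toward the row that does better against Right would raise this floor (the equalizing mix achieves -5/2 against both Right and Left), so the proposed strategy is not optimal.

No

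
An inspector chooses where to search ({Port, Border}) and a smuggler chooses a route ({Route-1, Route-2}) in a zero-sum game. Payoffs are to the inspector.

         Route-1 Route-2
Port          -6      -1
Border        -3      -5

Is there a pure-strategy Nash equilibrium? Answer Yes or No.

Row minima: Port → -6, Border → -5; maximin = -5.
Column maxima: Route-1 → -3, Route-2 → -1; minimax = -3.
-5 ≠ -3, so no pure-strategy equilibrium exists.

No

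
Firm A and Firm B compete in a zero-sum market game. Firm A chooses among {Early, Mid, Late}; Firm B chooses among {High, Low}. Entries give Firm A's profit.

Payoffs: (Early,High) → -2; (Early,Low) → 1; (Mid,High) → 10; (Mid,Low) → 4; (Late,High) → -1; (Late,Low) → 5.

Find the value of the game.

Row minima: Early → -2, Mid → 4, Late → -1; maximin = 4.
Column maxima: High → 10, Low → 5; minimax = 5.
4 ≠ 5, so there is no saddle point; optimal play is mixed.
Early is strictly dominated by Mid, so Firm A never plays it.
On the remaining 2×2 (Mid, Late vs High, Low):
Let Firm A play Mid with probability p. Expected payoff against High: 10p + (-1)(1−p) = 11p − 1; against Low: 4p + 5(1−p) = −p + 5.
Setting these equal: 11p − 1 = −p + 5 ⇒ 12p = 6 ⇒ p = 1/2, and the value is (11)·(1/2) − 1 = 9/2.
For Firm B: with q = P(High), equating Mid's and Late's payoffs gives 6q + 4 = −6q + 5 ⇒ q = 1/12.

9/2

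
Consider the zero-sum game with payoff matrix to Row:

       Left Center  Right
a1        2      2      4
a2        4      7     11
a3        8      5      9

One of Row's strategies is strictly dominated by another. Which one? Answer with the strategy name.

a1

a2 gives a strictly higher payoff than a1 against every column: 4 > 2, 7 > 2, 11 > 4.
So a1 is strictly dominated and Row never plays it.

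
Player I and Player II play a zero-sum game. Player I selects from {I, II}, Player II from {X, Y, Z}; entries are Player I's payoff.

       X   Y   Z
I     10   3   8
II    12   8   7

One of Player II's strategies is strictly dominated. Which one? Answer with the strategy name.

Y holds Player I's payoff strictly below X in every row: 3 < 10, 8 < 12.
So X is strictly dominated for Player II.

X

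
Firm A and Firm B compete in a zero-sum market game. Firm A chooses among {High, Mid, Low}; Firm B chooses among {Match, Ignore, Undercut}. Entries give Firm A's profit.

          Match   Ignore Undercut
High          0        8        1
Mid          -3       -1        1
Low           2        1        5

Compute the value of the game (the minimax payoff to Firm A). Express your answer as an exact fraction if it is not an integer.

Row minima: High → 0, Mid → -3, Low → 1; maximin = 1.
Column maxima: Match → 2, Ignore → 8, Undercut → 5; minimax = 2.
1 ≠ 2, so there is no saddle point; optimal play is mixed.
Mid is strictly dominated by Low, so Firm A never plays it.
Undercut is strictly dominated by Match (it gives Firm A strictly more in every row), so Firm B never plays it.
On the remaining 2×2 (High, Low vs Match, Ignore):
Let Firm A play High with probability p. Expected payoff against Match: 0p + 2(1−p) = −2p + 2; against Ignore: 8p + 1(1−p) = 7p + 1.
Setting these equal: −2p + 2 = 7p + 1 ⇒ −9p = -1 ⇒ p = 1/9, and the value is (-2)·(1/9) + 2 = 16/9.
For Firm B: with q = P(Match), equating High's and Low's payoffs gives −8q + 8 = q + 1 ⇒ q = 7/9.

16/9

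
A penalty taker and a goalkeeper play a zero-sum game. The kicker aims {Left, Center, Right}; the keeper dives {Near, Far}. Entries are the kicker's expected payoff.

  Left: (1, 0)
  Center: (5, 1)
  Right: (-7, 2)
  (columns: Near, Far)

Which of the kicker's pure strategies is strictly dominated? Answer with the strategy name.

Center gives a strictly higher payoff than Left against every column: 5 > 1, 1 > 0.
So Left is strictly dominated and the kicker never plays it.

Left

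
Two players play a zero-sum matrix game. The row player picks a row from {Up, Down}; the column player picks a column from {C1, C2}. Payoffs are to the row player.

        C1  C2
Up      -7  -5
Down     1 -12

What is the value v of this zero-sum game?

-89/15

Row minima: Up → -7, Down → -12; maximin = -7.
Column maxima: C1 → 1, C2 → -5; minimax = -5.
-7 ≠ -5, so there is no saddle point; optimal play is mixed.
Let the row player play Up with probability p. Expected payoff against C1: (-7)p + 1(1−p) = −8p + 1; against C2: (-5)p + (-12)(1−p) = 7p − 12.
Setting these equal: −8p + 1 = 7p − 12 ⇒ −15p = -13 ⇒ p = 13/15, and the value is (-8)·(13/15) + 1 = -89/15.
For the column player: with q = P(C1), equating Up's and Down's payoffs gives −2q − 5 = 13q − 12 ⇒ q = 7/15.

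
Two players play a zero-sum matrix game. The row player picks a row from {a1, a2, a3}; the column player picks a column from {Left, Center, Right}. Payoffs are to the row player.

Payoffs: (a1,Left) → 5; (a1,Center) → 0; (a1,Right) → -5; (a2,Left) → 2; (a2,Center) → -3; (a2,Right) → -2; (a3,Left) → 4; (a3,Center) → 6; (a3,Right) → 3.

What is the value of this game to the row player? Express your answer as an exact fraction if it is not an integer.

Row minima: a1 → -5, a2 → -3, a3 → 3; maximin = 3.
Column maxima: Left → 5, Center → 6, Right → 3; minimax = 3.
Since maximin = minimax = 3, there is a saddle point and the value is 3.

3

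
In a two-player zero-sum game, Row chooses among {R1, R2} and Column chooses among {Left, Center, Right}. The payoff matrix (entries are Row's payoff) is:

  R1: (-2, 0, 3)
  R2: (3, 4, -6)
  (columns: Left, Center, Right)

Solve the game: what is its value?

Row minima: R1 → -2, R2 → -6; maximin = -2.
Column maxima: Left → 3, Center → 4, Right → 3; minimax = 3.
-2 ≠ 3, so there is no saddle point; optimal play is mixed.
Center is strictly dominated by Left (it gives Row strictly more in every row), so Column never plays it.
On the remaining 2×2 (R1, R2 vs Left, Right):
Let Row play R1 with probability p. Expected payoff against Left: (-2)p + 3(1−p) = −5p + 3; against Right: 3p + (-6)(1−p) = 9p − 6.
Setting these equal: −5p + 3 = 9p − 6 ⇒ −14p = -9 ⇒ p = 9/14, and the value is (-5)·(9/14) + 3 = -3/14.
For Column: with q = P(Left), equating R1's and R2's payoffs gives −5q + 3 = 9q − 6 ⇒ q = 9/14.

-3/14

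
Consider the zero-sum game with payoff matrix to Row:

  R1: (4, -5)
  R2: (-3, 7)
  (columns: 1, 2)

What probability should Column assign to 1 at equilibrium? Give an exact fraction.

Row minima: R1 → -5, R2 → -3; maximin = -3.
Column maxima: 1 → 4, 2 → 7; minimax = 4.
-3 ≠ 4, so there is no saddle point; optimal play is mixed.
Let Row play R1 with probability p. Expected payoff against 1: 4p + (-3)(1−p) = 7p − 3; against 2: (-5)p + 7(1−p) = −12p + 7.
Setting these equal: 7p − 3 = −12p + 7 ⇒ 19p = 10 ⇒ p = 10/19, and the value is (7)·(10/19) − 3 = 13/19.
For Column: with q = P(1), equating R1's and R2's payoffs gives 9q − 5 = −10q + 7 ⇒ q = 12/19.

12/19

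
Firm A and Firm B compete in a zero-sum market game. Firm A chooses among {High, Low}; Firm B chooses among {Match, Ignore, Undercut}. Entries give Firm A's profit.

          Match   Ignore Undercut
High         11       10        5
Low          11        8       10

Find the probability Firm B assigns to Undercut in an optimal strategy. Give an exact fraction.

2/7

Row minima: High → 5, Low → 8; maximin = 8.
Column maxima: Match → 11, Ignore → 10, Undercut → 10; minimax = 10.
8 ≠ 10, so there is no saddle point; optimal play is mixed.
Match is strictly dominated by Ignore (it gives Firm A strictly more in every row), so Firm B never plays it.
On the remaining 2×2 (High, Low vs Ignore, Undercut):
Let Firm A play High with probability p. Expected payoff against Ignore: 10p + 8(1−p) = 2p + 8; against Undercut: 5p + 10(1−p) = −5p + 10.
Setting these equal: 2p + 8 = −5p + 10 ⇒ 7p = 2 ⇒ p = 2/7, and the value is (2)·(2/7) + 8 = 60/7.
For Firm B: with q = P(Ignore), equating High's and Low's payoffs gives 5q + 5 = −2q + 10 ⇒ q = 5/7.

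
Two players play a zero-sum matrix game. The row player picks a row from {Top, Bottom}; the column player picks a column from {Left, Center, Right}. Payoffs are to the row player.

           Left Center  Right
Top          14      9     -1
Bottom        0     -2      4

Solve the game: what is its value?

Row minima: Top → -1, Bottom → -2; maximin = -1.
Column maxima: Left → 14, Center → 9, Right → 4; minimax = 4.
-1 ≠ 4, so there is no saddle point; optimal play is mixed.
Left is strictly dominated by Center (it gives the row player strictly more in every row), so the column player never plays it.
On the remaining 2×2 (Top, Bottom vs Center, Right):
Let the row player play Top with probability p. Expected payoff against Center: 9p + (-2)(1−p) = 11p − 2; against Right: (-1)p + 4(1−p) = −5p + 4.
Setting these equal: 11p − 2 = −5p + 4 ⇒ 16p = 6 ⇒ p = 3/8, and the value is (11)·(3/8) − 2 = 17/8.
For the column player: with q = P(Center), equating Top's and Bottom's payoffs gives 10q − 1 = −6q + 4 ⇒ q = 5/16.

17/8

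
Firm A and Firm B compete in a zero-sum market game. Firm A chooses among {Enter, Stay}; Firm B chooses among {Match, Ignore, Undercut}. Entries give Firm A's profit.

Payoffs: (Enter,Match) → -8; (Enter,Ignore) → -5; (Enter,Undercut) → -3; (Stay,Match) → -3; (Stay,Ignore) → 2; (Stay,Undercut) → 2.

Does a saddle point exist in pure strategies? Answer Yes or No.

Yes

Row minima: Enter → -8, Stay → -3; maximin = -3.
Column maxima: Match → -3, Ignore → 2, Undercut → 2; minimax = -3.
maximin = minimax = -3, so a saddle point exists.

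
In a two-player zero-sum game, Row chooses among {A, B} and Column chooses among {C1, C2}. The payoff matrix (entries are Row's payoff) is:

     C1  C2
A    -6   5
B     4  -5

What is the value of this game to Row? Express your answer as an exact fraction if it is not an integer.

-1/2

Row minima: A → -6, B → -5; maximin = -5.
Column maxima: C1 → 4, C2 → 5; minimax = 4.
-5 ≠ 4, so there is no saddle point; optimal play is mixed.
Let Row play A with probability p. Expected payoff against C1: (-6)p + 4(1−p) = −10p + 4; against C2: 5p + (-5)(1−p) = 10p − 5.
Setting these equal: −10p + 4 = 10p − 5 ⇒ −20p = -9 ⇒ p = 9/20, and the value is (-10)·(9/20) + 4 = -1/2.
For Column: with q = P(C1), equating A's and B's payoffs gives −11q + 5 = 9q − 5 ⇒ q = 1/2.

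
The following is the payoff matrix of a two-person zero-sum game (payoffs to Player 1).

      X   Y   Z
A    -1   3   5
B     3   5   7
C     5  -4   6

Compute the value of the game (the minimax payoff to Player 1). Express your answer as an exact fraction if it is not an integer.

37/11

Row minima: A → -1, B → 3, C → -4; maximin = 3.
Column maxima: X → 5, Y → 5, Z → 7; minimax = 5.
3 ≠ 5, so there is no saddle point; optimal play is mixed.
A is strictly dominated by B, so Player 1 never plays it.
Z is strictly dominated by X (it gives Player 1 strictly more in every row), so Player 2 never plays it.
On the remaining 2×2 (B, C vs X, Y):
Let Player 1 play B with probability p. Expected payoff against X: 3p + 5(1−p) = −2p + 5; against Y: 5p + (-4)(1−p) = 9p − 4.
Setting these equal: −2p + 5 = 9p − 4 ⇒ −11p = -9 ⇒ p = 9/11, and the value is (-2)·(9/11) + 5 = 37/11.
For Player 2: with q = P(X), equating B's and C's payoffs gives −2q + 5 = 9q − 4 ⇒ q = 9/11.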